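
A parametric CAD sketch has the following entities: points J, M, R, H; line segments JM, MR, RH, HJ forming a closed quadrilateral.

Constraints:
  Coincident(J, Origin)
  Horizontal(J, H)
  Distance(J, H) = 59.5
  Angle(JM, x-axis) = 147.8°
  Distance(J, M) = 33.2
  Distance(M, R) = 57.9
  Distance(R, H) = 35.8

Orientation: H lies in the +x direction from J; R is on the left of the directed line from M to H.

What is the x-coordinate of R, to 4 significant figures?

29.76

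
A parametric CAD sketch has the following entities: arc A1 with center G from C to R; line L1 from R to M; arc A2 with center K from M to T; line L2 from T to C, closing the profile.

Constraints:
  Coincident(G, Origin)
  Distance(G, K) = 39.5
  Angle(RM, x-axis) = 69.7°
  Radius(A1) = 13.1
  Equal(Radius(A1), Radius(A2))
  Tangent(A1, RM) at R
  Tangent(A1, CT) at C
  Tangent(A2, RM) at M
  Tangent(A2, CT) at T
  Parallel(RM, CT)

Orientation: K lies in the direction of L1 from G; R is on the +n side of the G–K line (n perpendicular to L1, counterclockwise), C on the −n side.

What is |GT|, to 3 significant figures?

41.6

The slot axis is L1's direction at 69.7°, so u = (cos 69.7°, sin 69.7°) = (0.347, 0.938) and n = (−sin 69.7°, cos 69.7°) = (-0.938, 0.347). G is at the origin and K lies 39.5 along u from G, so K = 39.5·u = (13.7, 37.0). Tangency of A1 to both parallel lines with radius 13.1 puts R and C at G ± 13.1·n: R = (-12.3, 4.54), C = (12.3, -4.54). Equal radii place M and T the same way about K: M = K + 13.1·n = (1.42, 41.6), T = K − 13.1·n = (26.0, 32.5). Then |GT| = |T − G| = 41.6.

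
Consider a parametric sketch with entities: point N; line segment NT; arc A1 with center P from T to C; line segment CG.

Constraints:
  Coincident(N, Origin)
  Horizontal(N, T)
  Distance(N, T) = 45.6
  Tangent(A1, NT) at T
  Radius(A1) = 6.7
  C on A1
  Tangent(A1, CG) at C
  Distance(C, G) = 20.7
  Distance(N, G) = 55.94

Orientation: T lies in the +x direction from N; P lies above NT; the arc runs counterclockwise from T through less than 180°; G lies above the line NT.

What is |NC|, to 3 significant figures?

52.8

Checks: N = (0.00, 0.00) ✓; |PC| = 6.700 ✓; ∠(PC, CG) = 90.00° ✓; |CG| = 20.70 ✓; |NG| = 55.94 ✓.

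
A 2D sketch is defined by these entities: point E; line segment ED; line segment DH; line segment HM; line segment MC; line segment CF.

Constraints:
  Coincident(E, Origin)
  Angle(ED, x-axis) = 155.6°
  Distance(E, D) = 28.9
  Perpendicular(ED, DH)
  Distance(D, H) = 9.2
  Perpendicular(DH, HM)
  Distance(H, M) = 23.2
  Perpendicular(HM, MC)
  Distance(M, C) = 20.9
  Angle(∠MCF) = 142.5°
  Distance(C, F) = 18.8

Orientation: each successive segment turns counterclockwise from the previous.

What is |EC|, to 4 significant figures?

13.01

E is at the origin; ED runs at 155.6° with length 28.9, so D = (-26.32, 11.94). The perpendicularity gives DH at right angles to ED, so DH runs at -114.4°; with |DH| = 9.2, H = (-30.12, 3.560). The perpendicularity gives HM at right angles to DH, so HM runs at -24.40°; with |HM| = 23.2, M = (-8.991, -6.024). HM is perpendicular to MC, so MC runs at 65.60°; with |MC| = 20.9, C = (-0.3576, 13.01). Then |EC| = |C − E| = 13.01.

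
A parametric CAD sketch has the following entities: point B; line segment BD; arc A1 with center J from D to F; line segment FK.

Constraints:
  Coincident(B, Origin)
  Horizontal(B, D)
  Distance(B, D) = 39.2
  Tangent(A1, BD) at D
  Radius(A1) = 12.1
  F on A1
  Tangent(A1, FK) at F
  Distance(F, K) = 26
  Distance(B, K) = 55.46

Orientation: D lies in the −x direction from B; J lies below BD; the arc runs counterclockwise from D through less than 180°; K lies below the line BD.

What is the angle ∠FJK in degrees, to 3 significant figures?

65.0°

B is at the origin; BD is horizontal with |BD| = 39.2 and D on the −x side, so D = (-39.2, 0.00). Tangency of A1 to BD means the radius JD is perpendicular to BD, so J = D + (0, -12.1) = (-39.2, -12.1). Since JF ⟂ FK (tangency), |JK| = √(12.1² + 26.0²) = 28.7 regardless of where F sits on A1. So K lies on both circle(B, 55.46) and circle(J, 28.7); the below-BD intersection is K = (-37.6, -40.7). F is the foot of the tangent from K: F = (-49.9, -17.8).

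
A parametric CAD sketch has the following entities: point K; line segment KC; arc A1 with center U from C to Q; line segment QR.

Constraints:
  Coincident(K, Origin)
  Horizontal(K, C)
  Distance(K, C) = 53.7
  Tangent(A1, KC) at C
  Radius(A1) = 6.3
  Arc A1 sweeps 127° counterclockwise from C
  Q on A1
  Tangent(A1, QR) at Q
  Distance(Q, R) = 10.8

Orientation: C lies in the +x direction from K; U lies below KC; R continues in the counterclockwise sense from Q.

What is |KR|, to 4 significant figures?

58.26

K is at the origin; K and C share the same y with |KC| = 53.7 and C on the +x side, so C = (53.70, 0.000). A1 meets KC tangentially, so UC is at right angles to KC, so U = C + (0, -6.3) = (53.70, -6.300). On A1, C sits at bearing 90° from U; a 127° counterclockwise sweep puts Q at bearing 217°, so Q = U + 6.3·(cos 217°, sin 217°) = (48.67, -10.09). Tangency of A1 to QR means the radius UQ is perpendicular to QR, so QR runs along (−sin 217°, cos 217°); with |QR| = 10.8, R = (55.17, -18.72). Then |KR| = |R − K| = 58.26.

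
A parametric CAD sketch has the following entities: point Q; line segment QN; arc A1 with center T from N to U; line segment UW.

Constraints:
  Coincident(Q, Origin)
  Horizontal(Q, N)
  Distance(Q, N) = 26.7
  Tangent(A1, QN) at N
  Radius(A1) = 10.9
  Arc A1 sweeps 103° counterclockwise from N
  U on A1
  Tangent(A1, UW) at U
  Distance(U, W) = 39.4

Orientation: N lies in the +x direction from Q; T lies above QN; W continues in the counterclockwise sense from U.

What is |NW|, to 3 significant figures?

51.8

On A1, N sits at bearing -90° from T; a 103° counterclockwise sweep puts U at bearing 13°, so U = T + 10.9·(cos 13°, sin 13°) = (37.3, 13.4). Tangency of A1 to UW means the radius TU is perpendicular to UW, so UW runs along (−sin 13°, cos 13°); with |UW| = 39.4, W = (28.5, 51.7). Then |NW| = |W − N| = 51.8.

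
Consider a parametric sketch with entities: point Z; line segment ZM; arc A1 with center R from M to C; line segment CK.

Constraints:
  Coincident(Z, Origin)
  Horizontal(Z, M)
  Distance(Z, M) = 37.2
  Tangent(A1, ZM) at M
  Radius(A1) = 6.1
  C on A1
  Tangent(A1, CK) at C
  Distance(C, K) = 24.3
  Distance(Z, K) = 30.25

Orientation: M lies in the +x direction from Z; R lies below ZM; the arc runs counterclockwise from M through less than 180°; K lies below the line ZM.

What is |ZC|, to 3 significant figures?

32.2

Checks: Z = (0.00, 0.00) ✓; |RC| = 6.100 ✓; ∠(RC, CK) = 90.00° ✓; |CK| = 24.30 ✓; |ZK| = 30.25 ✓.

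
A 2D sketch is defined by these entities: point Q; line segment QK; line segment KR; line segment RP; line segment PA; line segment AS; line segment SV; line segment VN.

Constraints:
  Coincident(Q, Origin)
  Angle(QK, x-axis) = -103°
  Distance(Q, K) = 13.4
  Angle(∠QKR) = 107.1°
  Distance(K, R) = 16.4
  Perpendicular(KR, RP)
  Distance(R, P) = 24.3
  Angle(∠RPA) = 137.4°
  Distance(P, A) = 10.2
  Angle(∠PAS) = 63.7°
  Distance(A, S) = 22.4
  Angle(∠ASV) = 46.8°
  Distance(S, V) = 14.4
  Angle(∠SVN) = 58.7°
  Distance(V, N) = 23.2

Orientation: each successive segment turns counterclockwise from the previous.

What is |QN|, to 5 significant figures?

17.353

Q is at the origin; QK runs at -103.0° with length 13.4, so K = (-3.0143, -13.057). ∠QKR = 107.1° gives KR at -30.100° from the x-axis; with |KR| = 16.4, R = (11.174, -21.281). KR ⟂ RP, so RP runs at 59.900°; with |RP| = 24.3, P = (23.361, -0.25816). ∠RPA = 137.4° gives PA at 102.50° from the x-axis; with |PA| = 10.2, A = (21.153, 9.7001). ∠PAS = 63.7° gives AS at -141.20° from the x-axis; with |AS| = 22.4, S = (3.6960, -4.3359). ∠ASV = 46.8° gives SV at -8.0000° from the x-axis; with |SV| = 14.4, V = (17.956, -6.3400). ∠SVN = 58.7° gives VN at 113.30° from the x-axis; with |VN| = 23.2, N = (8.7792, 14.968). Then |QN| = |N − Q| = 17.353.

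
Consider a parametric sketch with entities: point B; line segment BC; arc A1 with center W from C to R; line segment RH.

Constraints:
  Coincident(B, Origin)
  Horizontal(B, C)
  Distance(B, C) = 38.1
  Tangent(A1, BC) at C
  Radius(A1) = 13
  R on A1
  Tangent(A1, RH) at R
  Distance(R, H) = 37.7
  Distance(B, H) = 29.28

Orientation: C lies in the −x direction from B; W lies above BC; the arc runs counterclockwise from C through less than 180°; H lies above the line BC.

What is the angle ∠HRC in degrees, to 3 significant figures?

158°

B is at the origin; BC is horizontal with |BC| = 38.1 and C on the −x side, so C = (-38.1, 0.00). Tangency of A1 to BC means the radius WC is perpendicular to BC, so W = C + (0, 13) = (-38.1, 13.0). Since WR ⟂ RH (tangency), |WH| = √(13.0² + 37.7²) = 39.9 regardless of where R sits on A1. So H lies on both circle(B, 29.28) and circle(W, 39.9); the above-BC intersection is H = (-1.67, 29.2). R is the foot of the tangent from H: R = (-29.2, 3.50).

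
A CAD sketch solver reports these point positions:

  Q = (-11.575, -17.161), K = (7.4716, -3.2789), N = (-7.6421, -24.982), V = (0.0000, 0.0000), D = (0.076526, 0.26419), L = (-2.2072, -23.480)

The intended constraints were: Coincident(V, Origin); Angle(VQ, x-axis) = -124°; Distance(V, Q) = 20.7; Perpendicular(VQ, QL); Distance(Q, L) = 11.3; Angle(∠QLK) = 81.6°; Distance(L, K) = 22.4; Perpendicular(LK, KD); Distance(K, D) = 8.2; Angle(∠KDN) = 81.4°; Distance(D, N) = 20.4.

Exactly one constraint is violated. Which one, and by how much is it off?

Distance(D, N) = 20.4 — off by 6.00.

V = (0.00, 0.00) ✓; VQ at -124.0° ✓; |VQ| = 20.70 ✓; ∠(VQ, QL) = 90.00° ✓; |QL| = 11.30 ✓; ∠QLK = 81.60° ✓; |LK| = 22.40 ✓; ∠(LK, KD) = 90.00° ✓; |KD| = 8.200 ✓; ∠KDN = 81.40° ✓; |DN| = 26.40 ✗.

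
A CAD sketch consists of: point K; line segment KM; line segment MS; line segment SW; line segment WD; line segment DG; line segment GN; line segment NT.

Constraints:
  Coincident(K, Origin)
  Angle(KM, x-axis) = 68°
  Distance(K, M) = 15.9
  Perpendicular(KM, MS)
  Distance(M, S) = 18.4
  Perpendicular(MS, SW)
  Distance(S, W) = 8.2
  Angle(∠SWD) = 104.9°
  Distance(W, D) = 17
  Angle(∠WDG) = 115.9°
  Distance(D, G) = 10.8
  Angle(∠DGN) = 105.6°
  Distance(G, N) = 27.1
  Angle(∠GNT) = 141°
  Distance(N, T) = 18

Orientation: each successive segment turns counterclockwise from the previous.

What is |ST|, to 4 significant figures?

25.11

∠DGN = 105.6° gives GN at 101.6° from the x-axis; with |GN| = 27.1, N = (3.575, 35.31). ∠GNT = 141.0° gives NT at 140.6° from the x-axis; with |NT| = 18.0, T = (-10.33, 46.73). Then |ST| = |T − S| = 25.11.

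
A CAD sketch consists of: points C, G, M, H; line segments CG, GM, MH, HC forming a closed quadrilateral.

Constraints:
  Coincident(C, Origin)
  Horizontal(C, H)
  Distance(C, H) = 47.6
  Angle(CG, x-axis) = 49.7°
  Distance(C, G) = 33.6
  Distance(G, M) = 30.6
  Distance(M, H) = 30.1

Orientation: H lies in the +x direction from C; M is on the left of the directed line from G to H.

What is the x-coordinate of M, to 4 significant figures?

52.05

Checks: |GM| = 30.60 ✓; |MH| = 30.10 ✓.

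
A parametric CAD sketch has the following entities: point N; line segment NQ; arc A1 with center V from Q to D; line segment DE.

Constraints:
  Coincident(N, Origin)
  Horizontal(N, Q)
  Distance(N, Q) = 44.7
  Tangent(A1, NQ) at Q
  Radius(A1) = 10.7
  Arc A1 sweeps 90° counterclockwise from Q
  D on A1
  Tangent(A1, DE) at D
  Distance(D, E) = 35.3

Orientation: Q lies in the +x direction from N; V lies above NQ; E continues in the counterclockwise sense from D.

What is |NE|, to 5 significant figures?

72.008

N is at the origin; NQ is horizontal with |NQ| = 44.7 and Q on the +x side, so Q = (44.700, 0.0000). Since A1 is tangent to NQ there, VQ ⟂ NQ, so V = Q + (0, 10.7) = (44.700, 10.700). On A1, Q sits at bearing -90° from V; a 90° counterclockwise sweep puts D at bearing 0°, so D = V + 10.7·(cos 0°, sin 0°) = (55.400, 10.700). The tangent condition forces VD to be normal to DE, so DE runs along (−sin 0°, cos 0°); with |DE| = 35.3, E = (55.400, 46.000). Then |NE| = |E − N| = 72.008.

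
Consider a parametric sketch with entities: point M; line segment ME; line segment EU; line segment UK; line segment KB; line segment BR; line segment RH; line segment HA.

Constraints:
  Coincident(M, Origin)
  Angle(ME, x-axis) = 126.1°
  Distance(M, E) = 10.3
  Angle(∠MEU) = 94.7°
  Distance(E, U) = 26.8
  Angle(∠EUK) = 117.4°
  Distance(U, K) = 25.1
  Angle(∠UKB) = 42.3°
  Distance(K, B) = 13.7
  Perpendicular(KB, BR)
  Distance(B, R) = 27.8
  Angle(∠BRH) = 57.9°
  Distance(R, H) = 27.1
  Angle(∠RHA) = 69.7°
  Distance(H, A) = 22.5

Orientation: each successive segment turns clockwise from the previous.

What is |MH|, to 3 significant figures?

52.6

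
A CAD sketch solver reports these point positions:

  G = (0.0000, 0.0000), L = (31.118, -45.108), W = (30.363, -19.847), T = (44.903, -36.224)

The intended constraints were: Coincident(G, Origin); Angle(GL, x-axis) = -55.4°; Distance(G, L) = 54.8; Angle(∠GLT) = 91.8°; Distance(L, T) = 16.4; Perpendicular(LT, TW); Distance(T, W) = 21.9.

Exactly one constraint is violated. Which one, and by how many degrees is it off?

Perpendicular(LT, TW) — off by 8.80°.

G = (0.00, 0.00) ✓; GL at -55.40° ✓; |GL| = 54.80 ✓; ∠GLT = 91.80° ✓; |LT| = 16.40 ✓; ∠(LT, TW) = 98.80° ✗; |TW| = 21.90 ✓.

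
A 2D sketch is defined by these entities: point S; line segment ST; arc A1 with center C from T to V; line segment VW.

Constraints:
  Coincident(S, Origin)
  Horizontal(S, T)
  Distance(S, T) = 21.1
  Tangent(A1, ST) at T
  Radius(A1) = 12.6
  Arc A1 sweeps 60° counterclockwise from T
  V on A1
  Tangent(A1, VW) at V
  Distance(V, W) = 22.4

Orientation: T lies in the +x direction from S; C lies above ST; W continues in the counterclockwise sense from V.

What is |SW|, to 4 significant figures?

50.28

On A1, T sits at bearing -90° from C; a 60° counterclockwise sweep puts V at bearing -30°, so V = C + 12.6·(cos -30°, sin -30°) = (32.01, 6.300). Since A1 is tangent to VW there, CV ⟂ VW, so VW runs along (−sin -30°, cos -30°); with |VW| = 22.4, W = (43.21, 25.70). Then |SW| = |W − S| = 50.28.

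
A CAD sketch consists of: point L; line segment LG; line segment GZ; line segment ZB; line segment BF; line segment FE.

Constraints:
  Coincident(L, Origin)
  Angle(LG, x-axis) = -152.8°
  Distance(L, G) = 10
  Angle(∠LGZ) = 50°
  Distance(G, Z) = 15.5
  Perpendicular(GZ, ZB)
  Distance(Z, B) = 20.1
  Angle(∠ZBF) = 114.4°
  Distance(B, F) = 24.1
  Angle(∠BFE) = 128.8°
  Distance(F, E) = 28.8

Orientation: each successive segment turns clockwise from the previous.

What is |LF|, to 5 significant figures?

25.833

L is at the origin; LG runs at -152.8° with length 10.0, so G = (-8.8942, -4.5710). ∠LGZ = 50.0° gives GZ at 77.200° from the x-axis; with |GZ| = 15.5, Z = (-5.4602, 10.544). GZ is perpendicular to ZB, so ZB runs at -12.800°; with |ZB| = 20.1, B = (14.140, 6.0907). ∠ZBF = 114.4° gives BF at -78.400° from the x-axis; with |BF| = 24.1, F = (18.986, -17.517). Then |LF| = |F − L| = 25.833.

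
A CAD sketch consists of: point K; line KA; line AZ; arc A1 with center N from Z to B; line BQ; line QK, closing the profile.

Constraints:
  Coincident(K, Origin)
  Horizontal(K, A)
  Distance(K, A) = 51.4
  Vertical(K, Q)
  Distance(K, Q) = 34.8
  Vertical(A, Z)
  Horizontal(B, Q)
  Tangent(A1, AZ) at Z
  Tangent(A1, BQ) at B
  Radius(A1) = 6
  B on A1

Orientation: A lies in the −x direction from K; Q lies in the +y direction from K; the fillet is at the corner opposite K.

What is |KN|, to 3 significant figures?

53.8

KQ is vertical with |KQ| = 34.8 and Q on the +y side, so Q = (0.00, 34.8). The virtual corner opposite K is at (-51.4, 34.8). Since A1 is tangent to AZ there, NZ ⟂ AZ and A1 meets BQ tangentially, so NB is at right angles to BQ, with radius 6.0, so the center N sits 6.0 in from both sides at N = (-45.4, 28.8). Then |KN| = |N − K| = 53.8.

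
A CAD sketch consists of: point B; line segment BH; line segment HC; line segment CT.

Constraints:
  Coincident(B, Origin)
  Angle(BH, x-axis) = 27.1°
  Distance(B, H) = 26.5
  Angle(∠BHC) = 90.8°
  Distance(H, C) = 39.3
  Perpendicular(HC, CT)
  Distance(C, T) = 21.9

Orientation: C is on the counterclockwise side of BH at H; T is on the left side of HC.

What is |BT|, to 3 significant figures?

39.9

∠BHC = 90.8°, so HC runs at 27.1° + (180° − 90.8°) = 116° from the x-axis; with |HC| = 39.3, C = H + 39.3·(cos 116°, sin 116°) = (6.18, 47.3). The perpendicularity gives CT at right angles to HC; with |CT| = 21.9 on the left of HC, T = C + 21.9·(-0.896, -0.443) = (-13.5, 37.6). Then |BT| = |T − B| = 39.9.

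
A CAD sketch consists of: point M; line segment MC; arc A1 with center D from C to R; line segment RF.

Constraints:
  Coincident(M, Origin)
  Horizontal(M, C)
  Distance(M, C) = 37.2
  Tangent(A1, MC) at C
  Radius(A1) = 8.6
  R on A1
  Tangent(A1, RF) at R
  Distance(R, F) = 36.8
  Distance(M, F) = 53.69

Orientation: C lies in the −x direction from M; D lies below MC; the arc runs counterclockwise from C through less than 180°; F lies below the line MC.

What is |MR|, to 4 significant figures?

46.59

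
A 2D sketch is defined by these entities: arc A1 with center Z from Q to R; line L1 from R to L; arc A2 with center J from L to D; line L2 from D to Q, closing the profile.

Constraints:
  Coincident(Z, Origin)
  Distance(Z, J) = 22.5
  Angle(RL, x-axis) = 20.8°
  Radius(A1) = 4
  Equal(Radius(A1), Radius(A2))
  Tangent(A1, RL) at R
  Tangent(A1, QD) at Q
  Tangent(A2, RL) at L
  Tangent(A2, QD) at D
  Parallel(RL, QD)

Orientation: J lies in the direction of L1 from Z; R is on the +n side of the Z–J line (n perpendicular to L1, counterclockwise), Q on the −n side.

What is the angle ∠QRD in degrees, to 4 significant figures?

70.43°

Tangency of A1 to both parallel lines with radius 4.0 puts R and Q at Z ± 4.0·n: R = (-1.420, 3.739), Q = (1.420, -3.739). Equal radii place L and D the same way about J: L = J + 4.0·n = (19.61, 11.73), D = J − 4.0·n = (22.45, 4.251). Then cos ∠QRD = RQ·RD / (|RQ||RD|), giving 70.43°.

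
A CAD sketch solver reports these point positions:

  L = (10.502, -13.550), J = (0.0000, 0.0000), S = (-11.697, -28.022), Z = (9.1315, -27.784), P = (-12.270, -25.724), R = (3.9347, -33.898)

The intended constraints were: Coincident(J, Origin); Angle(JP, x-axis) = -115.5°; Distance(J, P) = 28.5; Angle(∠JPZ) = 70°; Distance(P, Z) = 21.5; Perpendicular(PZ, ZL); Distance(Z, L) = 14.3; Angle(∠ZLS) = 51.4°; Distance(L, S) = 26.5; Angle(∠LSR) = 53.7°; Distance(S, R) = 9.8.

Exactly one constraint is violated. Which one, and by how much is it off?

Distance(S, R) = 9.8 — off by 6.90.

J = (0.00, 0.00) ✓; JP at -115.5° ✓; |JP| = 28.50 ✓; ∠JPZ = 70.00° ✓; |PZ| = 21.50 ✓; ∠(PZ, ZL) = 90.00° ✓; |ZL| = 14.30 ✓; ∠ZLS = 51.40° ✓; |LS| = 26.50 ✓; ∠LSR = 53.70° ✓; |SR| = 16.70 ✗.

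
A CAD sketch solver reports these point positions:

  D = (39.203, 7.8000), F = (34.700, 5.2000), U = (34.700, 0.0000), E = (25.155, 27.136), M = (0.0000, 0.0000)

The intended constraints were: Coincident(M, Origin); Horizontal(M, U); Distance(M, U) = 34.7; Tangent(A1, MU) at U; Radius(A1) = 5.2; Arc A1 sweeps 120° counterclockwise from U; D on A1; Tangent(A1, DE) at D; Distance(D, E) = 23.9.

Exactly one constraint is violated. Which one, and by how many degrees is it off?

Tangent(A1, DE) at D — off by 6.00°.

M = (0.00, 0.00) ✓; M.y = 0.00, U.y = 0.00 ✓; |MU| = 34.70 ✓; ∠(FU, UM) = 90.00° ✓; |FU| = 5.200 ✓; bearing(F→D) − bearing(F→U) = 120.0° ✓; |FD| = 5.200 ✓; ∠(FD, DE) = 84.00° ✗; |DE| = 23.90 ✓.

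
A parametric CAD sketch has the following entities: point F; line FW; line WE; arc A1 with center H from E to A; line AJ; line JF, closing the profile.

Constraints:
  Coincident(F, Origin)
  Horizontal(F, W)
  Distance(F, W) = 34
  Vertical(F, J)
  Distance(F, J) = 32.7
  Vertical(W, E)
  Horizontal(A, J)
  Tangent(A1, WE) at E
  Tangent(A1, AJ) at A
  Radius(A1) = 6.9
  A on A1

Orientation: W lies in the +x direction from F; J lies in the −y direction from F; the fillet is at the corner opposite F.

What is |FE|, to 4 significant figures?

42.68

F is at the origin; FW is horizontal with |FW| = 34.0 and W on the +x side, so W = (34.00, 0.000). FJ is vertical with |FJ| = 32.7 and J on the −y side, so J = (0.000, -32.70). The virtual corner opposite F is at (34.00, -32.70). Tangency of A1 to WE means the radius HE is perpendicular to WE and the tangent condition forces HA to be normal to AJ, with radius 6.9, so the center H sits 6.9 in from both sides at H = (27.10, -25.80). That places the tangent points at E = (34.00, -25.80) on WE and A = (27.10, -32.70) on AJ. Then |FE| = |E − F| = 42.68.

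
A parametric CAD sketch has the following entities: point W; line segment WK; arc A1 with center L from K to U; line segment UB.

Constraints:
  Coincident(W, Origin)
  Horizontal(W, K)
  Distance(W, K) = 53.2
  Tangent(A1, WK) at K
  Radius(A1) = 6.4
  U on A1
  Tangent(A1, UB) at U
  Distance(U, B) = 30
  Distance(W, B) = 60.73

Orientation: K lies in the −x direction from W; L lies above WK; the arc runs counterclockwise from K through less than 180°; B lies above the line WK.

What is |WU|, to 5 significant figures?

47.291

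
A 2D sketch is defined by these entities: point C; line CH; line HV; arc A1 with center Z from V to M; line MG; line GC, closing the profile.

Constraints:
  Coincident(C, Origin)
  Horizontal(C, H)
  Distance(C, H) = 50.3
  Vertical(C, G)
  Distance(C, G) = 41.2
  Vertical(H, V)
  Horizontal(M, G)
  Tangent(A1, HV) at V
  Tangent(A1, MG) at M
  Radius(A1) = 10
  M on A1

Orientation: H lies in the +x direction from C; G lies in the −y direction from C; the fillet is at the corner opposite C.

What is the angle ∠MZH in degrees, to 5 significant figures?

162.23°

C is at the origin; C and H share the same y with |CH| = 50.3 and H on the +x side, so H = (50.300, 0.0000). CG is vertical with |CG| = 41.2 and G on the −y side, so G = (0.0000, -41.200). The virtual corner opposite C is at (50.300, -41.200). The tangent condition forces ZV to be normal to HV and since A1 is tangent to MG there, ZM ⟂ MG, with radius 10.0, so the center Z sits 10.0 in from both sides at Z = (40.300, -31.200). That places the tangent points at V = (50.300, -31.200) on HV and M = (40.300, -41.200) on MG. Then cos ∠MZH = ZM·ZH / (|ZM||ZH|), giving 162.23°.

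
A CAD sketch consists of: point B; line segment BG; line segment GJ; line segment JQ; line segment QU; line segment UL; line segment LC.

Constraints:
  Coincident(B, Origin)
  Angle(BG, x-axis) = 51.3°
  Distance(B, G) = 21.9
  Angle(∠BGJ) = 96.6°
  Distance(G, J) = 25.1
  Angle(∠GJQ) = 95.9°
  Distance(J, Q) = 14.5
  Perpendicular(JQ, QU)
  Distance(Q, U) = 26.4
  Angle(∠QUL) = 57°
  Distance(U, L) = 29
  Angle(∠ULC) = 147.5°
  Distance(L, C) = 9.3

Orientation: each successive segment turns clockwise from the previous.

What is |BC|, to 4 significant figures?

42.60

B is at the origin; BG runs at 51.3° with length 21.9, so G = (13.69, 17.09). ∠BGJ = 96.6° gives GJ at -32.10° from the x-axis; with |GJ| = 25.1, J = (34.96, 3.753). ∠GJQ = 95.9° gives JQ at -116.2° from the x-axis; with |JQ| = 14.5, Q = (28.55, -9.257). JQ is perpendicular to QU, so QU runs at 153.8°; with |QU| = 26.4, U = (4.866, 2.399). ∠QUL = 57.0° gives UL at 30.80° from the x-axis; with |UL| = 29.0, L = (29.78, 17.25). ∠ULC = 147.5° gives LC at -1.700° from the x-axis; with |LC| = 9.3, C = (39.07, 16.97). Then |BC| = |C − B| = 42.60.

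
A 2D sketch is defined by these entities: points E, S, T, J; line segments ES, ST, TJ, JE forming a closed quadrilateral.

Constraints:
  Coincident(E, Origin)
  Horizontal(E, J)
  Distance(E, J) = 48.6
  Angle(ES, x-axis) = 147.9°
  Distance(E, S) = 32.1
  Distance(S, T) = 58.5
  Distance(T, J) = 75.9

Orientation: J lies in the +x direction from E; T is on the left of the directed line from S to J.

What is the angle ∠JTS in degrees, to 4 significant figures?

69.24°

E is at the origin; EJ is horizontal with |EJ| = 48.6 and J in +x, so J = (48.6, 0). ES runs at 147.9° with |ES| = 32.1, so S = (-27.19, 17.06). T is determined by |ST| = 58.5 and |TJ| = 75.9 together: it lies at the intersection of circle(S, 58.5) and circle(J, 75.9). With |SJ| = 77.69, the foot of the radical line on SJ is 23.79 from S and the perpendicular offset is √(58.5² − 23.79²) = 53.44. Taking the left-of-SJ solution: T = (7.754, 63.97).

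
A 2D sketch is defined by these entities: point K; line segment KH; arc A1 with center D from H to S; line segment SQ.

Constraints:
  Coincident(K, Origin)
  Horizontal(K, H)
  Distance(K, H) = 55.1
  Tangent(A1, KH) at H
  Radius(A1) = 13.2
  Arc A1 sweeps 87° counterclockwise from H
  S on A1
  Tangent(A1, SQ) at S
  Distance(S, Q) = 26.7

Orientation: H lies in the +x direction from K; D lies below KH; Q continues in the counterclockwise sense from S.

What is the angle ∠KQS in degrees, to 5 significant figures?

48.969°

K is at the origin; KH is horizontal with |KH| = 55.1 and H on the +x side, so H = (55.100, 0.0000). A1 meets KH tangentially, so DH is at right angles to KH, so D = H + (0, -13.2) = (55.100, -13.200). On A1, H sits at bearing 90° from D; an 87° counterclockwise sweep puts S at bearing 177°, so S = D + 13.2·(cos 177°, sin 177°) = (41.918, -12.509). Tangency of A1 to SQ means the radius DS is perpendicular to SQ, so SQ runs along (−sin 177°, cos 177°); with |SQ| = 26.7, Q = (40.521, -39.173). Then cos ∠KQS = QK·QS / (|QK||QS|), giving 48.969°.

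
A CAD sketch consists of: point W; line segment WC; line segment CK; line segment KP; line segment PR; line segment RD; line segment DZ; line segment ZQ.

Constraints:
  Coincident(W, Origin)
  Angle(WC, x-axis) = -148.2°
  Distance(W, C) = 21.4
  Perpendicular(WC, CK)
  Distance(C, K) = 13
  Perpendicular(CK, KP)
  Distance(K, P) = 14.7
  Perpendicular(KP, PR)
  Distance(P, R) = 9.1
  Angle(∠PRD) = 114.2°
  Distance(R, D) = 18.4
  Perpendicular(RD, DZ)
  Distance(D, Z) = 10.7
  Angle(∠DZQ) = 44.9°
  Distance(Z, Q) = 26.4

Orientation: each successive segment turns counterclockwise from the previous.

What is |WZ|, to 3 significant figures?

28.5

∠PRD = 114.2° gives RD at -172° from the x-axis; with |RD| = 18.4, D = (-21.9, -9.28). RD is perpendicular to DZ, so DZ runs at -82.4°; with |DZ| = 10.7, Z = (-20.5, -19.9). Then |WZ| = |Z − W| = 28.5.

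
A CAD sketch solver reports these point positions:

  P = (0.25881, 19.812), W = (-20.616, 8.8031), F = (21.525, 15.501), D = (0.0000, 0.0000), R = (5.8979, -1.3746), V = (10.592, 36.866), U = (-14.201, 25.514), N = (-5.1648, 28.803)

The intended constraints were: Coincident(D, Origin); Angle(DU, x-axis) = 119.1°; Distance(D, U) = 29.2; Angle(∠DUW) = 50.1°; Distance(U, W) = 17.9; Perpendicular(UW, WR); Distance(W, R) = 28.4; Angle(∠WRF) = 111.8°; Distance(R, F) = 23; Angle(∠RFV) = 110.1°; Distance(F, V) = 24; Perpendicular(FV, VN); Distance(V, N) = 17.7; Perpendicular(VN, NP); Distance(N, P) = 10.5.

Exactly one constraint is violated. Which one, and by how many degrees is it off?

Perpendicular(VN, NP) — off by 4.00°.

D = (0.00, 0.00) ✓; DU at 119.1° ✓; |DU| = 29.20 ✓; ∠DUW = 50.10° ✓; |UW| = 17.90 ✓; ∠(UW, WR) = 90.00° ✓; |WR| = 28.40 ✓; ∠WRF = 111.8° ✓; |RF| = 23.00 ✓; ∠RFV = 110.1° ✓; |FV| = 24.00 ✓; ∠(FV, VN) = 90.00° ✓; |VN| = 17.70 ✓; ∠(VN, NP) = 94.00° ✗; |NP| = 10.50 ✓.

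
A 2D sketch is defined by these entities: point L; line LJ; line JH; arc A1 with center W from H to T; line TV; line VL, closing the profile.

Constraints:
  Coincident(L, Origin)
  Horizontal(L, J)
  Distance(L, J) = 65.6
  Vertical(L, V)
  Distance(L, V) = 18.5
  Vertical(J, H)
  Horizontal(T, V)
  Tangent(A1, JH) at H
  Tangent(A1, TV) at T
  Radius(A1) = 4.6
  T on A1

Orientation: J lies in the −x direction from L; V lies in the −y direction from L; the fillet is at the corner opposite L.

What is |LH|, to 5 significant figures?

67.056

L is at the origin; L and J share the same y with |LJ| = 65.6 and J on the −x side, so J = (-65.600, 0.0000). LV is vertical with |LV| = 18.5 and V on the −y side, so V = (0.0000, -18.500). The virtual corner opposite L is at (-65.600, -18.500). Tangency of A1 to JH means the radius WH is perpendicular to JH and tangency of A1 to TV means the radius WT is perpendicular to TV, with radius 4.6, so the center W sits 4.6 in from both sides at W = (-61.000, -13.900). That places the tangent points at H = (-65.600, -13.900) on JH and T = (-61.000, -18.500) on TV. Then |LH| = |H − L| = 67.056.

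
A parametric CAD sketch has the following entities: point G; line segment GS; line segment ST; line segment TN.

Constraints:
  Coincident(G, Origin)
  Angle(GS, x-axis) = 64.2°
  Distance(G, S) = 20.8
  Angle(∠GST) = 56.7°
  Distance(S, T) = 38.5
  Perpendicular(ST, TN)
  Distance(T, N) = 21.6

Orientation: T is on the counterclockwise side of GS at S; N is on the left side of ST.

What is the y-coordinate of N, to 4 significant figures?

-7.714

G is at the origin; GS runs at 64.2° with length 20.8, so S = 20.8·(cos 64.2°, sin 64.2°) = (9.053, 18.73). ∠GST = 56.7°, so ST runs at 64.2° + (180° − 56.7°) = 187.5° from the x-axis; with |ST| = 38.5, T = S + 38.5·(cos 187.5°, sin 187.5°) = (-29.12, 13.70). The perpendicularity gives TN at right angles to ST; with |TN| = 21.6 on the left of ST, N = T + 21.6·(0.1305, -0.9914) = (-26.30, -7.714). So N.y = -7.714.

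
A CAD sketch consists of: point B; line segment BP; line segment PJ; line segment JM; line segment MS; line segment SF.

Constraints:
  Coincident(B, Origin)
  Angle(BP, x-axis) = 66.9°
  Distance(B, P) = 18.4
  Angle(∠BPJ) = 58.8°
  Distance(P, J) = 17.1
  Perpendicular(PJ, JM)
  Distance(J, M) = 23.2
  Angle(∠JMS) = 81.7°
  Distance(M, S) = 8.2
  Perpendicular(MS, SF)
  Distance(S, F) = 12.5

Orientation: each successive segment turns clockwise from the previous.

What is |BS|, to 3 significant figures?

6.30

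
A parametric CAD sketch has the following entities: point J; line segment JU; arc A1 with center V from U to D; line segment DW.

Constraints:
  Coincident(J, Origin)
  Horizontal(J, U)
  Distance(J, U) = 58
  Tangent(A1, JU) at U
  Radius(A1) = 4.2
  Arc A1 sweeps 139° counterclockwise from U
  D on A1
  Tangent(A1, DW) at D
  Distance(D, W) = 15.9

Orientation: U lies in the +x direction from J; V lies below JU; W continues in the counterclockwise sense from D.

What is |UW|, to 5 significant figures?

20.058

On A1, U sits at bearing 90° from V; a 139° counterclockwise sweep puts D at bearing 229°, so D = V + 4.2·(cos 229°, sin 229°) = (55.245, -7.3698). Tangency of A1 to DW means the radius VD is perpendicular to DW, so DW runs along (−sin 229°, cos 229°); with |DW| = 15.9, W = (67.244, -17.801). Then |UW| = |W − U| = 20.058.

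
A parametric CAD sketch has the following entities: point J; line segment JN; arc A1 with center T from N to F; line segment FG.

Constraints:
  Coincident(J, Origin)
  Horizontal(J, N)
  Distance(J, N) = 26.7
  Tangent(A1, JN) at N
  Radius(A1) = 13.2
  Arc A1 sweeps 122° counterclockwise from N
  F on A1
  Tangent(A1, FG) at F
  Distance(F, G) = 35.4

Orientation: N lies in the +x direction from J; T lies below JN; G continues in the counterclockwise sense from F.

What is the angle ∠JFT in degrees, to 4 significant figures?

95.52°

A1 meets JN tangentially, so TN is at right angles to JN, so T = N + (0, -13.2) = (26.70, -13.20). On A1, N sits at bearing 90° from T; a 122° counterclockwise sweep puts F at bearing 212°, so F = T + 13.2·(cos 212°, sin 212°) = (15.51, -20.19). Then cos ∠JFT = FJ·FT / (|FJ||FT|), giving 95.52°.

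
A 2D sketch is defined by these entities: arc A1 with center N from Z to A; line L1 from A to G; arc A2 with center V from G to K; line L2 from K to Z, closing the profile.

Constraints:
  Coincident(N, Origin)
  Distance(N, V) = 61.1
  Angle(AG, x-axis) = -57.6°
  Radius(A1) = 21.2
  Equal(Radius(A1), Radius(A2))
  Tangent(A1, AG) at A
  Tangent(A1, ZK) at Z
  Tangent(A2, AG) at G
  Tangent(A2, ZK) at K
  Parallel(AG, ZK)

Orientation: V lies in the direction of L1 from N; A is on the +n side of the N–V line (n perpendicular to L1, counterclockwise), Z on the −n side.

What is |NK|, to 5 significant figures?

64.673

Tangency of A1 to both parallel lines with radius 21.2 puts A and Z at N ± 21.2·n: A = (17.900, 11.360), Z = (-17.900, -11.360). Equal radii place G and K the same way about V: G = V + 21.2·n = (50.639, -40.229), K = V − 21.2·n = (14.839, -62.948). Then |NK| = |K − N| = 64.673.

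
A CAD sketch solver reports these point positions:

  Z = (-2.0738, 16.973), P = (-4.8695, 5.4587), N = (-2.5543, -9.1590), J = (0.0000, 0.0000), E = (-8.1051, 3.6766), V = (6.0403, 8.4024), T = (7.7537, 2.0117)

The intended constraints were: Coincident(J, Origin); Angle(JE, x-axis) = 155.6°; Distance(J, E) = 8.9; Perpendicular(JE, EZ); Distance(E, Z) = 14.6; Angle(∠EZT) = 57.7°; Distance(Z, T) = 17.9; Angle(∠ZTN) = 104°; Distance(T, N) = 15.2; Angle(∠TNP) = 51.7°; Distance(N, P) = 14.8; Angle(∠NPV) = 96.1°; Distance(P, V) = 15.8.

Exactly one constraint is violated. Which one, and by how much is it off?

Distance(P, V) = 15.8 — off by 4.50.

J = (0.00, 0.00) ✓; JE at 155.6° ✓; |JE| = 8.900 ✓; ∠(JE, EZ) = 90.00° ✓; |EZ| = 14.60 ✓; ∠EZT = 57.70° ✓; |ZT| = 17.90 ✓; ∠ZTN = 104.0° ✓; |TN| = 15.20 ✓; ∠TNP = 51.70° ✓; |NP| = 14.80 ✓; ∠NPV = 96.10° ✓; |PV| = 11.30 ✗.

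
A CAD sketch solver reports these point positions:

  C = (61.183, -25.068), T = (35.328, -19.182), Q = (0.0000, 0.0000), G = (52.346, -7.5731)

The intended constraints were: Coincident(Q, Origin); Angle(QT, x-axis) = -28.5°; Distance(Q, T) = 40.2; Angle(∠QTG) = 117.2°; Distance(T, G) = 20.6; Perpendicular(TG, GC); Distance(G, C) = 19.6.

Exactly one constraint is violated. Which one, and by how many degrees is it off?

Perpendicular(TG, GC) — off by 7.50°.

Q = (0.00, 0.00) ✓; QT at -28.50° ✓; |QT| = 40.20 ✓; ∠QTG = 117.2° ✓; |TG| = 20.60 ✓; ∠(TG, GC) = 97.50° ✗; |GC| = 19.60 ✓.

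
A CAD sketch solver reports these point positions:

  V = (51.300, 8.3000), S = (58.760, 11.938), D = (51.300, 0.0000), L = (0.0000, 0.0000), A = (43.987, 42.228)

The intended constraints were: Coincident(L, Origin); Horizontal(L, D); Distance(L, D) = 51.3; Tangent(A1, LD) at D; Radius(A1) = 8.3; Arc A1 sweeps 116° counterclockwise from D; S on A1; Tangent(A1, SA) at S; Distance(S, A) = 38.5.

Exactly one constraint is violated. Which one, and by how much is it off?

Distance(S, A) = 38.5 — off by 4.80.

L = (0.00, 0.00) ✓; L.y = 0.00, D.y = 0.00 ✓; |LD| = 51.30 ✓; ∠(VD, DL) = 90.00° ✓; |VD| = 8.300 ✓; bearing(V→S) − bearing(V→D) = 116.0° ✓; |VS| = 8.300 ✓; ∠(VS, SA) = 90.00° ✓; |SA| = 33.70 ✗.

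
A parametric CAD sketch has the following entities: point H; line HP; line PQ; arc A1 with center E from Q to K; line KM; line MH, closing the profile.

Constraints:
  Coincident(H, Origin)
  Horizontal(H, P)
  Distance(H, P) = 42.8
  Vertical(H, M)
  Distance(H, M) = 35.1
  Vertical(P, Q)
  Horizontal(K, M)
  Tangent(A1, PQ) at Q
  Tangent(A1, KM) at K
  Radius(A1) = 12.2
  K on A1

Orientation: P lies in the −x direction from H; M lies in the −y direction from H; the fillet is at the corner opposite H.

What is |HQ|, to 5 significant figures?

48.541

The virtual corner opposite H is at (-42.800, -35.100). A1 meets PQ tangentially, so EQ is at right angles to PQ and the tangent condition forces EK to be normal to KM, with radius 12.2, so the center E sits 12.2 in from both sides at E = (-30.600, -22.900). That places the tangent points at Q = (-42.800, -22.900) on PQ and K = (-30.600, -35.100) on KM. Then |HQ| = |Q − H| = 48.541.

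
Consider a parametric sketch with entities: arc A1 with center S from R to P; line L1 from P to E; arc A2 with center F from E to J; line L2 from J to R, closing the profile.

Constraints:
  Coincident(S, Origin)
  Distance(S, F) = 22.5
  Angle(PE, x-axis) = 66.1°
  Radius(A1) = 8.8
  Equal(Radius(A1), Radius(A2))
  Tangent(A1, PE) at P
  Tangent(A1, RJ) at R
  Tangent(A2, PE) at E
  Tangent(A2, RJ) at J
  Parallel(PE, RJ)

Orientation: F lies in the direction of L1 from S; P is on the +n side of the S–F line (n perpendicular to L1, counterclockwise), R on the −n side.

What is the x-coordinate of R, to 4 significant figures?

8.045

S is at the origin and F lies 22.5 along u from S, so F = 22.5·u = (9.116, 20.57). Tangency of A1 to both parallel lines with radius 8.8 puts P and R at S ± 8.8·n: P = (-8.045, 3.565), R = (8.045, -3.565). So R.x = 8.045.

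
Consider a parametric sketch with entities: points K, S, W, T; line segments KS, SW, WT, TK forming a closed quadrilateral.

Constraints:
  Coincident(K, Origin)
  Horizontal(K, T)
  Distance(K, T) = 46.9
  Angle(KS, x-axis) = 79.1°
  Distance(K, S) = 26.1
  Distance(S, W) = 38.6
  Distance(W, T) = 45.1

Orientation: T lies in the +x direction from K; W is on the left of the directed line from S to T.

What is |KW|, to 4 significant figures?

58.85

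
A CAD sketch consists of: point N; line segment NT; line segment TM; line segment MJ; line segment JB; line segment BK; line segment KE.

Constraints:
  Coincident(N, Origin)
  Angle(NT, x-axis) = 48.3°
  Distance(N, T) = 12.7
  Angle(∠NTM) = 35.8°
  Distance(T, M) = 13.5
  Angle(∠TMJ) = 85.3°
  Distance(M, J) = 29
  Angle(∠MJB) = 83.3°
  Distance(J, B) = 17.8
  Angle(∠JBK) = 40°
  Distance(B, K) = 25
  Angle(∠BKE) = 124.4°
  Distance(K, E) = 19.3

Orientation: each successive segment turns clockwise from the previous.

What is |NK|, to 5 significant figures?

8.0125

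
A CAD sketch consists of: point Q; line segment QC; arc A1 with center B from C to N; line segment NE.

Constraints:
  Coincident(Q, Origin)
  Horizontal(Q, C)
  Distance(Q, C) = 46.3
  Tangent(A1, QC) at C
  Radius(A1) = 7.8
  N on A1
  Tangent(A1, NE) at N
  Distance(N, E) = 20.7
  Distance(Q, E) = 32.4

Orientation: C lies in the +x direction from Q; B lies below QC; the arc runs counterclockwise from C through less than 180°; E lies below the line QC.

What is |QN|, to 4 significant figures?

40.52

Q is at the origin; QC is horizontal with |QC| = 46.3 and C on the +x side, so C = (46.30, 0.000). The tangent condition forces BC to be normal to QC, so B = C + (0, -7.8) = (46.30, -7.800). Since BN ⟂ NE (tangency), |BE| = √(7.8² + 20.7²) = 22.12 regardless of where N sits on A1. So E lies on both circle(Q, 32.4) and circle(B, 22.12); the below-QC intersection is E = (26.79, -18.22). N is the foot of the tangent from E: N = (40.43, -2.658).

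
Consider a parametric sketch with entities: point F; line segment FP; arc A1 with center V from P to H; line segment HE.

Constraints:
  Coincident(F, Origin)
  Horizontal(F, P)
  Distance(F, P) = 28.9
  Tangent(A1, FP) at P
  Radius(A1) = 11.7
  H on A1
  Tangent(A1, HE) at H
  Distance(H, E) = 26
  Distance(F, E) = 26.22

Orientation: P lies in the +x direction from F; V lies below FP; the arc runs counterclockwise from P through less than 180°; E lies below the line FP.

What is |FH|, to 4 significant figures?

20.02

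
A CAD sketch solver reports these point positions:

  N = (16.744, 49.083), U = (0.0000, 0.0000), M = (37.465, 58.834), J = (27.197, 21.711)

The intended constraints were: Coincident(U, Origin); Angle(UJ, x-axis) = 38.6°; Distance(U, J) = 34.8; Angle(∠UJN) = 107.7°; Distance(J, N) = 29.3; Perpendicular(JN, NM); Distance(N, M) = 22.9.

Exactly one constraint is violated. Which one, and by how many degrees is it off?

Perpendicular(JN, NM) — off by 4.30°.

U = (0.00, 0.00) ✓; UJ at 38.60° ✓; |UJ| = 34.80 ✓; ∠UJN = 107.7° ✓; |JN| = 29.30 ✓; ∠(JN, NM) = 85.70° ✗; |NM| = 22.90 ✓.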